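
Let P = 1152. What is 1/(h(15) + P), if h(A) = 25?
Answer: 1/1177 ≈ 0.00084962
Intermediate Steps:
1/(h(15) + P) = 1/(25 + 1152) = 1/1177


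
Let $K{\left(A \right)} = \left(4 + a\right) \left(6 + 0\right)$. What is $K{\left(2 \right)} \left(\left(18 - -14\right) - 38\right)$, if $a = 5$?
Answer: $-324$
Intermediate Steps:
$K{\left(A \right)} = 54$ ($K{\left(A \right)} = \left(4 + 5\right) \left(6 + 0\right) = 9 \cdot 6 = 54$)
$K{\left(2 \right)} \left(\left(18 - -14\right) - 38\right) = 54 \left(\left(18 - -14\right) - 38\right) = 54 \left(\left(18 + 14\right) - 38\right) = 54 \left(32 - 38\right) = 54 \left(-6\right) = -324$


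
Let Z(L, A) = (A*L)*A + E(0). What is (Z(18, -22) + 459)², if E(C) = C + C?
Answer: 84107241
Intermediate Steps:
E(C) = 2*C
Z(L, A) = L*A² (Z(L, A) = (A*L)*A + 2*0 = L*A² + 0 = L*A²)
(Z(18, -22) + 459)² = (18*(-22)² + 459)² = (18*484 + 459)² = (8712 + 459)² = 9171² = 84107241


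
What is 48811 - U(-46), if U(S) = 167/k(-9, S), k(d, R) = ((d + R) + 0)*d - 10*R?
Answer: 46614338/955 ≈ 48811.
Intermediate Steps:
k(d, R) = -10*R + d*(R + d) (k(d, R) = ((R + d) + 0)*d - 10*R = (R + d)*d - 10*R = d*(R + d) - 10*R = -10*R + d*(R + d))
U(S) = 167/(81 - 19*S) (U(S) = 167/((-9)² - 10*S + S*(-9)) = 167/(81 - 10*S - 9*S) = 167/(81 - 19*S))
48811 - U(-46) = 48811 - 167/(81 - 19*(-46)) = 48811 - 167/(81 + 874) = 48811 - 167/955 = 46614338/955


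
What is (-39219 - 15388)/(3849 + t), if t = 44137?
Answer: -54607/47986 ≈ -1.1380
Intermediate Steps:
(-39219 - 15388)/(3849 + t) = (-39219 - 15388)/(3849 + 44137) = -54607/47986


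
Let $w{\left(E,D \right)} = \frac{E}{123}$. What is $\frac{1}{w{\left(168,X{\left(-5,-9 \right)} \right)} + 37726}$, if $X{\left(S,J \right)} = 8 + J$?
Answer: $\frac{41}{1546822} \approx 2.6506 \cdot 10^{-5}$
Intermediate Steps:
$w{\left(E,D \right)} = \frac{E}{123}$ ($w{\left(E,D \right)} = E \frac{1}{123} = \frac{E}{123}$)
$\frac{1}{w{\left(168,X{\left(-5,-9 \right)} \right)} + 37726} = \frac{1}{\frac{1}{123} \cdot 168 + 37726} = \frac{1}{\frac{56}{41} + 37726} = \frac{1}{\frac{1546822}{41}} = \frac{41}{1546822}$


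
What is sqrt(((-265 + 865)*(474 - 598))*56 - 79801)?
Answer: I*sqrt(4246201) ≈ 2060.6*I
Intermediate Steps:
sqrt(((-265 + 865)*(474 - 598))*56 - 79801) = sqrt((600*(-124))*56 - 79801) = sqrt(-74400*56 - 79801) = sqrt(-4166400 - 79801) = sqrt(-4246201) = I*sqrt(4246201)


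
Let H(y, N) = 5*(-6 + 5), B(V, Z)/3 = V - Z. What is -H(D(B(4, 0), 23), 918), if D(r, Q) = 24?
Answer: 5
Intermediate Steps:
B(V, Z) = -3*Z + 3*V (B(V, Z) = 3*(V - Z) = -3*Z + 3*V)
H(y, N) = -5 (H(y, N) = 5*(-1) = -5)
-H(D(B(4, 0), 23), 918) = -1*(-5) = 5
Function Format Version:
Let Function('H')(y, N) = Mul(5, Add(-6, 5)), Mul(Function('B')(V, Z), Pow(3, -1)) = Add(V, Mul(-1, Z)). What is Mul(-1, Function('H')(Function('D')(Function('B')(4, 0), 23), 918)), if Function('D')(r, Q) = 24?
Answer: 5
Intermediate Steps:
Function('B')(V, Z) = Add(Mul(-3, Z), Mul(3, V)) (Function('B')(V, Z) = Mul(3, Add(V, Mul(-1, Z))) = Add(Mul(-3, Z), Mul(3, V)))
Function('H')(y, N) = -5 (Function('H')(y, N) = Mul(5, -1) = -5)
Mul(-1, Function('H')(Function('D')(Function('B')(4, 0), 23), 918)) = Mul(-1, -5) = 5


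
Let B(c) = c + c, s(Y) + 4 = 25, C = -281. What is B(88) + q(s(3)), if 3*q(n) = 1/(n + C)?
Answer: 137279/780 ≈ 176.00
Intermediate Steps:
s(Y) = 21 (s(Y) = -4 + 25 = 21)
q(n) = 1/(3*(-281 + n)) (q(n) = 1/(3*(n - 281)) = 1/(3*(-281 + n)))
B(c) = 2*c
B(88) + q(s(3)) = 2*88 + 1/(3*(-281 + 21)) = 176 + (⅓)/(-260) = 176 + (⅓)*(-1/260) = 176 - 1/780 = 137279/780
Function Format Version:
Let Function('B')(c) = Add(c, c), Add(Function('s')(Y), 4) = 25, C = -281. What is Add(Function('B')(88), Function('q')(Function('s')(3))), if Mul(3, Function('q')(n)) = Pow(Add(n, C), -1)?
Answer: Rational(137279, 780) ≈ 176.00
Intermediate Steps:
Function('s')(Y) = 21 (Function('s')(Y) = Add(-4, 25) = 21)
Function('q')(n) = Mul(Rational(1, 3), Pow(Add(-281, n), -1)) (Function('q')(n) = Mul(Rational(1, 3), Pow(Add(n, -281), -1)) = Mul(Rational(1, 3), Pow(Add(-281, n), -1)))
Function('B')(c) = Mul(2, c)
Add(Function('B')(88), Function('q')(Function('s')(3))) = Add(Mul(2, 88), Mul(Rational(1, 3), Pow(Add(-281, 21), -1))) = Add(176, Mul(Rational(1, 3), Pow(-260, -1))) = Add(176, Mul(Rational(1, 3), Rational(-1, 260))) = Add(176, Rational(-1, 780)) = Rational(137279, 780)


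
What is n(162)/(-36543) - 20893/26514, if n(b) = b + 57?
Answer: -256433155/322967034 ≈ -0.79399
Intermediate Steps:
n(b) = 57 + b
n(162)/(-36543) - 20893/26514 = (57 + 162)/(-36543) - 20893/26514 = 219*(-1/36543) - 20893*1/26514 = -73/12181 - 20893/26514 = -256433155/322967034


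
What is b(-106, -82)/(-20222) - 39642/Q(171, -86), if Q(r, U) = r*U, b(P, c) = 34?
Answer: 66761710/24782061 ≈ 2.6940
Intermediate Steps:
Q(r, U) = U*r
b(-106, -82)/(-20222) - 39642/Q(171, -86) = 34/(-20222) - 39642/((-86*171)) = 34*(-1/20222) - 39642/(-14706) = -17/10111 - 39642*(-1/14706) = -17/10111 + 6607/2451 = 66761710/24782061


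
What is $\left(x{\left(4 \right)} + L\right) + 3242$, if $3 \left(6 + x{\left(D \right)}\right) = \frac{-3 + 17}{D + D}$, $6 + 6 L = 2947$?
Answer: $\frac{14907}{4} \approx 3726.8$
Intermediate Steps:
$L = \frac{2941}{6}$ ($L = -1 + \frac{1}{6} \cdot 2947 = -1 + \frac{2947}{6} = \frac{2941}{6} \approx 490.17$)
$x{\left(D \right)} = -6 + \frac{7}{3 D}$ ($x{\left(D \right)} = -6 + \frac{\left(-3 + 17\right) \frac{1}{D + D}}{3} = -6 + \frac{14 \frac{1}{2 D}}{3} = -6 + \frac{7 \frac{1}{D}}{3} = -6 + \frac{7}{3 D}$)
$\left(x{\left(4 \right)} + L\right) + 3242 = \left(\left(-6 + \frac{7}{3 \cdot 4}\right) + \frac{2941}{6}\right) + 3242 = \left(\left(-6 + \frac{7}{3} \cdot \frac{1}{4}\right) + \frac{2941}{6}\right) + 3242 = \left(\left(-6 + \frac{7}{12}\right) + \frac{2941}{6}\right) + 3242 = \left(- \frac{65}{12} + \frac{2941}{6}\right) + 3242 = \frac{1939}{4} + 3242 = \frac{14907}{4}$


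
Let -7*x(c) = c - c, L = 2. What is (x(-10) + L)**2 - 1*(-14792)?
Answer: 14796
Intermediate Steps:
x(c) = 0 (x(c) = -(c - c)/7 = -1/7*0 = 0)
(x(-10) + L)**2 - 1*(-14792) = (0 + 2)**2 - 1*(-14792) = 2**2 + 14792 = 4 + 14792 = 14796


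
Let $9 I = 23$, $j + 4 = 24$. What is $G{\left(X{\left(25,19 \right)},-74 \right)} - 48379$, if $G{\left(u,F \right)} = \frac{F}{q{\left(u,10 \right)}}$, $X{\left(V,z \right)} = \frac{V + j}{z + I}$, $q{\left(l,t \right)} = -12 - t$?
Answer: $- \frac{532132}{11} \approx -48376.0$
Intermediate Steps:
$j = 20$ ($j = -4 + 24 = 20$)
$I = \frac{23}{9}$ ($I = \frac{1}{9} \cdot 23 = \frac{23}{9} \approx 2.5556$)
$X{\left(V,z \right)} = \frac{20 + V}{\frac{23}{9} + z}$ ($X{\left(V,z \right)} = \frac{V + 20}{z + \frac{23}{9}} = \frac{20 + V}{\frac{23}{9} + z}$)
$G{\left(u,F \right)} = - \frac{F}{22}$ ($G{\left(u,F \right)} = \frac{F}{-12 - 10} = \frac{F}{-22} = F \left(- \frac{1}{22}\right) = - \frac{F}{22}$)
$G{\left(X{\left(25,19 \right)},-74 \right)} - 48379 = \left(- \frac{1}{22}\right) \left(-74\right) - 48379 = \frac{37}{11} - 48379 = - \frac{532132}{11}$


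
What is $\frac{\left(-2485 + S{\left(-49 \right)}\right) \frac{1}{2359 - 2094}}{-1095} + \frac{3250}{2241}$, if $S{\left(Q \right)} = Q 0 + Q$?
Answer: $\frac{316249148}{216760725} \approx 1.459$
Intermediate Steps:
$S{\left(Q \right)} = Q$ ($S{\left(Q \right)} = 0 + Q = Q$)
$\frac{\left(-2485 + S{\left(-49 \right)}\right) \frac{1}{2359 - 2094}}{-1095} + \frac{3250}{2241} = \frac{\left(-2485 - 49\right) \frac{1}{2359 - 2094}}{-1095} + \frac{3250}{2241} = - \frac{2534}{265} \left(- \frac{1}{1095}\right) + 3250 \cdot \frac{1}{2241} = \left(-2534\right) \frac{1}{265} \left(- \frac{1}{1095}\right) + \frac{3250}{2241} = \left(- \frac{2534}{265}\right) \left(- \frac{1}{1095}\right) + \frac{3250}{2241} = \frac{2534}{290175} + \frac{3250}{2241} = \frac{316249148}{216760725}$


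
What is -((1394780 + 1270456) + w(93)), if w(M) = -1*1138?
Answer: -2664098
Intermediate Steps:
w(M) = -1138
-((1394780 + 1270456) + w(93)) = -((1394780 + 1270456) - 1138) = -(2665236 - 1138) = -1*2664098 = -2664098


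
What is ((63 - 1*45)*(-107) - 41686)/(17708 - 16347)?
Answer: -43612/1361 ≈ -32.044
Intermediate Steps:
((63 - 1*45)*(-107) - 41686)/(17708 - 16347) = ((63 - 45)*(-107) - 41686)/1361 = (18*(-107) - 41686)*(1/1361) = (-1926 - 41686)*(1/1361) = -43612*1/1361 = -43612/1361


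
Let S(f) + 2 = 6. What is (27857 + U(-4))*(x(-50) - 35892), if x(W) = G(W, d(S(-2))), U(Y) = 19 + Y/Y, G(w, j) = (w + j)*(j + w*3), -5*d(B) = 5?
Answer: -785880507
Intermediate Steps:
S(f) = 4 (S(f) = -2 + 6 = 4)
d(B) = -1 (d(B) = -1/5*5 = -1)
G(w, j) = (j + w)*(j + 3*w)
U(Y) = 20 (U(Y) = 19 + 1 = 20)
x(W) = 1 - 4*W + 3*W**2 (x(W) = (-1)**2 + 3*W**2 + 4*(-1)*W = 1 + 3*W**2 - 4*W = 1 - 4*W + 3*W**2)
(27857 + U(-4))*(x(-50) - 35892) = (27857 + 20)*((1 - 4*(-50) + 3*(-50)**2) - 35892) = 27877*((1 + 200 + 3*2500) - 35892) = 27877*((1 + 200 + 7500) - 35892) = 27877*(7701 - 35892) = 27877*(-28191) = -785880507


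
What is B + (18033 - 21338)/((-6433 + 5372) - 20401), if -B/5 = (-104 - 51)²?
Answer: -2578119445/21462 ≈ -1.2012e+5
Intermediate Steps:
B = -120125 (B = -5*(-104 - 51)² = -5*(-155)² = -5*24025 = -120125)
B + (18033 - 21338)/((-6433 + 5372) - 20401) = -120125 + (18033 - 21338)/((-6433 + 5372) - 20401) = -120125 - 3305/(-1061 - 20401) = -120125 - 3305/(-21462) = -120125 - 3305*(-1/21462) = -120125 + 3305/21462 = -2578119445/21462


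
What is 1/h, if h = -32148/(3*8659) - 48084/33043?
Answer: -286119337/770448144 ≈ -0.37137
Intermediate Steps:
h = -770448144/286119337 (h = -32148/25977 - 48084*1/33043 = -32148*1/25977 - 48084/33043 = -10716/8659 - 48084/33043 = -770448144/286119337 ≈ -2.6927)
1/h = 1/(-770448144/286119337) = -286119337/770448144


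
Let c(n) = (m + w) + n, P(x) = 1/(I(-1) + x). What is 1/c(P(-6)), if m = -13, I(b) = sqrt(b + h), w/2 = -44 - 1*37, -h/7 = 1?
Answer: -7706/1349601 + 2*I*sqrt(2)/1349601 ≈ -0.0057098 + 2.0958e-6*I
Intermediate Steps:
h = -7 (h = -7*1 = -7)
w = -162 (w = 2*(-44 - 1*37) = 2*(-44 - 37) = 2*(-81) = -162)
I(b) = sqrt(-7 + b) (I(b) = sqrt(b - 7) = sqrt(-7 + b))
P(x) = 1/(x + 2*I*sqrt(2)) (P(x) = 1/(sqrt(-7 - 1) + x) = 1/(sqrt(-8) + x) = 1/(2*I*sqrt(2) + x) = 1/(x + 2*I*sqrt(2)))
c(n) = -175 + n (c(n) = (-13 - 162) + n = -175 + n)
1/c(P(-6)) = 1/(-175 + 1/(-6 + 2*I*sqrt(2)))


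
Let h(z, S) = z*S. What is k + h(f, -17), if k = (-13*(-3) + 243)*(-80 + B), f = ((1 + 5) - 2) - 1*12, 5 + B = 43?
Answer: -11708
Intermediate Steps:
B = 38 (B = -5 + 43 = 38)
f = -8 (f = (6 - 2) - 12 = 4 - 12 = -8)
h(z, S) = S*z
k = -11844 (k = (-13*(-3) + 243)*(-80 + 38) = (39 + 243)*(-42) = 282*(-42) = -11844)
k + h(f, -17) = -11844 - 17*(-8) = -11844 + 136 = -11708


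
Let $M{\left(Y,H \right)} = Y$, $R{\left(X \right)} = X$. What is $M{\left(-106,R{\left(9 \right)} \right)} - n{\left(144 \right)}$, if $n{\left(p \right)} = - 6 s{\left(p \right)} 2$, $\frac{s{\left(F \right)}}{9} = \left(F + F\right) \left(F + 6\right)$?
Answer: $4665494$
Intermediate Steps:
$s{\left(F \right)} = 18 F \left(6 + F\right)$ ($s{\left(F \right)} = 9 \left(F + F\right) \left(F + 6\right) = 9 \cdot 2 F \left(6 + F\right) = 18 F \left(6 + F\right)$)
$n{\left(p \right)} = - 216 p \left(6 + p\right)$ ($n{\left(p \right)} = - 6 \cdot 18 p \left(6 + p\right) 2 = - 108 p \left(6 + p\right) 2 = - 216 p \left(6 + p\right)$)
$M{\left(-106,R{\left(9 \right)} \right)} - n{\left(144 \right)} = -106 - \left(-216\right) 144 \left(6 + 144\right) = -106 - \left(-216\right) 144 \cdot 150 = -106 - -4665600 = -106 + 4665600 = 4665494$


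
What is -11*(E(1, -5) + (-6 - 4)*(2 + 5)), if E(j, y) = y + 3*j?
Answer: 792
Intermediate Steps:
-11*(E(1, -5) + (-6 - 4)*(2 + 5)) = -11*((-5 + 3*1) + (-6 - 4)*(2 + 5)) = -11*((-5 + 3) - 10*7) = -11*(-2 - 70) = -11*(-72) = 792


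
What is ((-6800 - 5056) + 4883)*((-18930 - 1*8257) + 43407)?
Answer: -113102060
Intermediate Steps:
((-6800 - 5056) + 4883)*((-18930 - 1*8257) + 43407) = (-11856 + 4883)*((-18930 - 8257) + 43407) = -6973*(-27187 + 43407) = -6973*16220 = -113102060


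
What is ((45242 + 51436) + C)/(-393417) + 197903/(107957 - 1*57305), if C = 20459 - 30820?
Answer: 2721713921/738050292 ≈ 3.6877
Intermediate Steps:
C = -10361
((45242 + 51436) + C)/(-393417) + 197903/(107957 - 1*57305) = ((45242 + 51436) - 10361)/(-393417) + 197903/(107957 - 1*57305) = (96678 - 10361)*(-1/393417) + 197903/(107957 - 57305) = 86317*(-1/393417) + 197903/50652 = -86317/393417 + 197903*(1/50652) = -86317/393417 + 197903/50652 = 2721713921/738050292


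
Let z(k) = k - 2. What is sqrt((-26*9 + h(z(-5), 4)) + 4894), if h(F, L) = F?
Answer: 3*sqrt(517) ≈ 68.213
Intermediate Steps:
z(k) = -2 + k
sqrt((-26*9 + h(z(-5), 4)) + 4894) = sqrt((-26*9 + (-2 - 5)) + 4894) = sqrt((-234 - 7) + 4894) = sqrt(-241 + 4894) = sqrt(4653) = 3*sqrt(517)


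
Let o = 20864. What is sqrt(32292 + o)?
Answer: 2*sqrt(13289) ≈ 230.56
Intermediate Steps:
sqrt(32292 + o) = sqrt(32292 + 20864) = sqrt(53156) = 2*sqrt(13289)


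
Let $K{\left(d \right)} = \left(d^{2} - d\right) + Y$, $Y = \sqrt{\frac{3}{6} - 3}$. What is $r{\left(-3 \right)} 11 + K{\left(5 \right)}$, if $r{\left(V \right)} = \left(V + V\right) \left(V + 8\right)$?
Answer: $-310 + \frac{i \sqrt{10}}{2} \approx -310.0 + 1.5811 i$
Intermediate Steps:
$Y = \frac{i \sqrt{10}}{2}$ ($Y = \sqrt{3 \cdot \frac{1}{6} - 3} = \sqrt{\frac{1}{2} - 3} = \sqrt{- \frac{5}{2}} = \frac{i \sqrt{10}}{2} \approx 1.5811 i$)
$r{\left(V \right)} = 2 V \left(8 + V\right)$
$K{\left(d \right)} = d^{2} - d + \frac{i \sqrt{10}}{2}$ ($K{\left(d \right)} = \left(d^{2} - d\right) + \frac{i \sqrt{10}}{2} = d^{2} - d + \frac{i \sqrt{10}}{2}$)
$r{\left(-3 \right)} 11 + K{\left(5 \right)} = 2 \left(-3\right) \left(8 - 3\right) 11 + \left(5^{2} - 5 + \frac{i \sqrt{10}}{2}\right) = 2 \left(-3\right) 5 \cdot 11 + \left(25 - 5 + \frac{i \sqrt{10}}{2}\right) = \left(-30\right) 11 + \left(20 + \frac{i \sqrt{10}}{2}\right) = -330 + \left(20 + \frac{i \sqrt{10}}{2}\right) = -310 + \frac{i \sqrt{10}}{2}$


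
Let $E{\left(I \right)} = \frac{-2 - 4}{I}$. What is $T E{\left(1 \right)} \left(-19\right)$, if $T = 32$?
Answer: $3648$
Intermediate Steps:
$E{\left(I \right)} = - \frac{6}{I}$ ($E{\left(I \right)} = \frac{-2 - 4}{I} = - \frac{6}{I}$)
$T E{\left(1 \right)} \left(-19\right) = 32 \left(- \frac{6}{1}\right) \left(-19\right) = 32 \left(\left(-6\right) 1\right) \left(-19\right) = 32 \left(-6\right) \left(-19\right) = \left(-192\right) \left(-19\right) = 3648$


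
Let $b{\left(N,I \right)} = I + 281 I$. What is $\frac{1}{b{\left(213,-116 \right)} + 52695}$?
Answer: $\frac{1}{19983} \approx 5.0043 \cdot 10^{-5}$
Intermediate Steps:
$b{\left(N,I \right)} = 282 I$
$\frac{1}{b{\left(213,-116 \right)} + 52695} = \frac{1}{282 \left(-116\right) + 52695} = \frac{1}{-32712 + 52695} = \frac{1}{19983}$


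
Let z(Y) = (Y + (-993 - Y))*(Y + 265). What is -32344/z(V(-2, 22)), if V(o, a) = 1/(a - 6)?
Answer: 517504/4211313 ≈ 0.12288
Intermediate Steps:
V(o, a) = 1/(-6 + a)
z(Y) = -263145 - 993*Y (z(Y) = -993*(265 + Y) = -263145 - 993*Y)
-32344/z(V(-2, 22)) = -32344/(-263145 - 993/(-6 + 22)) = -32344/(-263145 - 993/16) = -32344/(-4211313/16) = -32344*(-16/4211313) = 517504/4211313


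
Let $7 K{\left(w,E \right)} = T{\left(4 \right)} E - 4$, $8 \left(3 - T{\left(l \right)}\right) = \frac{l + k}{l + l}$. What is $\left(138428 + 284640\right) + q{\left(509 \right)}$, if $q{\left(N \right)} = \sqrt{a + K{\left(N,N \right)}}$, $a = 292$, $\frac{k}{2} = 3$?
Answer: $423068 + \frac{\sqrt{1562386}}{56} \approx 4.2309 \cdot 10^{5}$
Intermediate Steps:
$k = 6$ ($k = 2 \cdot 3 = 6$)
$T{\left(l \right)} = 3 - \frac{6 + l}{16 l}$ ($T{\left(l \right)} = 3 - \frac{\left(l + 6\right) \frac{1}{l + l}}{8} = 3 - \frac{\left(6 + l\right) \frac{1}{2 l}}{8} = 3 - \frac{\frac{1}{2} \frac{1}{l} \left(6 + l\right)}{8} = 3 - \frac{6 + l}{16 l}$)
$K{\left(w,E \right)} = - \frac{4}{7} + \frac{13 E}{32}$ ($K{\left(w,E \right)} = \frac{\frac{-6 + 47 \cdot 4}{16 \cdot 4} E - 4}{7} = \frac{\frac{1}{16} \cdot \frac{1}{4} \left(-6 + 188\right) E - 4}{7} = \frac{\frac{1}{16} \cdot \frac{1}{4} \cdot 182 E - 4}{7} = \frac{\frac{91 E}{32} - 4}{7} = \frac{-4 + \frac{91 E}{32}}{7} = - \frac{4}{7} + \frac{13 E}{32}$)
$q{\left(N \right)} = \sqrt{\frac{2040}{7} + \frac{13 N}{32}}$ ($q{\left(N \right)} = \sqrt{292 + \left(- \frac{4}{7} + \frac{13 N}{32}\right)} = \sqrt{\frac{2040}{7} + \frac{13 N}{32}}$)
$\left(138428 + 284640\right) + q{\left(509 \right)} = \left(138428 + 284640\right) + \frac{\sqrt{913920 + 1274 \cdot 509}}{56} = 423068 + \frac{\sqrt{913920 + 648466}}{56} = 423068 + \frac{\sqrt{1562386}}{56}$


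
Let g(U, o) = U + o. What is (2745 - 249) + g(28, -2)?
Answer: 2522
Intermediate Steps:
(2745 - 249) + g(28, -2) = (2745 - 249) + (28 - 2) = 2496 + 26 = 2522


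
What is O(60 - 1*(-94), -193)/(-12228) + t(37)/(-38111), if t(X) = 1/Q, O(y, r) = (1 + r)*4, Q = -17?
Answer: 41465787/660196853 ≈ 0.062808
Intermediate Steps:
O(y, r) = 4 + 4*r
t(X) = -1/17 (t(X) = 1/(-17) = -1/17)
O(60 - 1*(-94), -193)/(-12228) + t(37)/(-38111) = (4 + 4*(-193))/(-12228) - 1/17/(-38111) = (4 - 772)*(-1/12228) - 1/17*(-1/38111) = -768*(-1/12228) + 1/647887 = 64/1019 + 1/647887 = 41465787/660196853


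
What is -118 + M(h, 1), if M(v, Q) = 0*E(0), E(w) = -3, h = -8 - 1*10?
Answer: -118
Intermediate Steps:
h = -18 (h = -8 - 10 = -18)
M(v, Q) = 0 (M(v, Q) = 0*(-3) = 0)
-118 + M(h, 1) = -118 + 0 = -118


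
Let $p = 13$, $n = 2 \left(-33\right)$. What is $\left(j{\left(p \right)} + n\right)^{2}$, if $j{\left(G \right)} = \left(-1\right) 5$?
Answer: $5041$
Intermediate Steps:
$n = -66$
$j{\left(G \right)} = -5$
$\left(j{\left(p \right)} + n\right)^{2} = \left(-5 - 66\right)^{2} = \left(-71\right)^{2} = 5041$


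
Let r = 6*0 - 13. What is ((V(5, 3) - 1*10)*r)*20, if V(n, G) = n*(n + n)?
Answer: -10400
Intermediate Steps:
r = -13 (r = 0 - 13 = -13)
V(n, G) = 2*n² (V(n, G) = n*(2*n) = 2*n²)
((V(5, 3) - 1*10)*r)*20 = ((2*5² - 1*10)*(-13))*20 = ((2*25 - 10)*(-13))*20 = ((50 - 10)*(-13))*20 = (40*(-13))*20 = -520*20 = -10400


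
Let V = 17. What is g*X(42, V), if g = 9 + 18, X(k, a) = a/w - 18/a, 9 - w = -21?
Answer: -2259/170 ≈ -13.288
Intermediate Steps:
w = 30 (w = 9 - 1*(-21) = 9 + 21 = 30)
X(k, a) = -18/a + a/30 (X(k, a) = a/30 - 18/a = -18/a + a/30)
g = 27
g*X(42, V) = 27*(-18/17 + (1/30)*17) = 27*(-18*1/17 + 17/30) = 27*(-18/17 + 17/30) = 27*(-251/510) = -2259/170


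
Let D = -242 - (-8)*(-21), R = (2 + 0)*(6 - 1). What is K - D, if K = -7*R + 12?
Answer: 352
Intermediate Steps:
R = 10 (R = 2*5 = 10)
D = -410 (D = -242 - 1*168 = -242 - 168 = -410)
K = -58 (K = -7*10 + 12 = -70 + 12 = -58)
K - D = -58 - 1*(-410) = -58 + 410 = 352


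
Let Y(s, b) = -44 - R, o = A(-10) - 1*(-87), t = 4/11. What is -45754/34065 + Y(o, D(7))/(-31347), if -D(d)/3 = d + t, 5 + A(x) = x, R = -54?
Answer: -159399032/118648395 ≈ -1.3435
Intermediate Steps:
t = 4/11 (t = 4*(1/11) = 4/11 ≈ 0.36364)
A(x) = -5 + x
D(d) = -12/11 - 3*d (D(d) = -3*(d + 4/11) = -3*(4/11 + d) = -12/11 - 3*d)
o = 72 (o = (-5 - 10) - 1*(-87) = -15 + 87 = 72)
Y(s, b) = 10 (Y(s, b) = -44 - 1*(-54) = -44 + 54 = 10)
-45754/34065 + Y(o, D(7))/(-31347) = -45754/34065 + 10/(-31347) = -45754*1/34065 + 10*(-1/31347) = -45754/34065 - 10/31347 = -159399032/118648395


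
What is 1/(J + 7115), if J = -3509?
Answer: 1/3606 ≈ 0.00027732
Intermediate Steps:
1/(J + 7115) = 1/(-3509 + 7115) = 1/3606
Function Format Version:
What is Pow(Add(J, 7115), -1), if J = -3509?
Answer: Rational(1, 3606) ≈ 0.00027732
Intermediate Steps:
Pow(Add(J, 7115), -1) = Pow(Add(-3509, 7115), -1) = Pow(3606, -1) = Rational(1, 3606)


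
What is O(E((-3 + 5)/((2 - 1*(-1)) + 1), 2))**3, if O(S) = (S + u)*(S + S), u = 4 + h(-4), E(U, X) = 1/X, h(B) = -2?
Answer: 125/8 ≈ 15.625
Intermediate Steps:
E(U, X) = 1/X
u = 2 (u = 4 - 2 = 2)
O(S) = 2*S*(2 + S) (O(S) = (S + 2)*(S + S) = (2 + S)*(2*S) = 2*S*(2 + S))
O(E((-3 + 5)/((2 - 1*(-1)) + 1), 2))**3 = (2*(2 + 1/2)/2)**3 = (2*(1/2)*(2 + 1/2))**3 = (2*(1/2)*(5/2))**3 = (5/2)**3 = 125/8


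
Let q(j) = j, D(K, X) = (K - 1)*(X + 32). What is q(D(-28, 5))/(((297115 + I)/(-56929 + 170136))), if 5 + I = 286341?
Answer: -4188659/20119 ≈ -208.19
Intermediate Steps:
D(K, X) = (-1 + K)*(32 + X)
I = 286336 (I = -5 + 286341 = 286336)
q(D(-28, 5))/(((297115 + I)/(-56929 + 170136))) = (-32 - 1*5 + 32*(-28) - 28*5)/(((297115 + 286336)/(-56929 + 170136))) = (-32 - 5 - 896 - 140)/((583451/113207)) = -1073/(583451*(1/113207)) = -1073/583451/113207 = -1073*113207/583451 = -4188659/20119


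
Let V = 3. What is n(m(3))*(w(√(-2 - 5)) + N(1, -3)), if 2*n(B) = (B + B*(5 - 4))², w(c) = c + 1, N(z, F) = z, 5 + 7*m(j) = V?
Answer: 16/49 + 8*I*√7/49 ≈ 0.32653 + 0.43196*I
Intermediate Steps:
m(j) = -2/7 (m(j) = -5/7 + (⅐)*3 = -5/7 + 3/7 = -2/7)
w(c) = 1 + c
n(B) = 2*B² (n(B) = (B + B*(5 - 4))²/2 = (B + B*1)²/2 = (B + B)²/2 = (2*B)²/2 = (4*B²)/2 = 2*B²)
n(m(3))*(w(√(-2 - 5)) + N(1, -3)) = (2*(-2/7)²)*((1 + √(-2 - 5)) + 1) = (2*(4/49))*((1 + √(-7)) + 1) = 8*((1 + I*√7) + 1)/49 = 8*(2 + I*√7)/49 = 16/49 + 8*I*√7/49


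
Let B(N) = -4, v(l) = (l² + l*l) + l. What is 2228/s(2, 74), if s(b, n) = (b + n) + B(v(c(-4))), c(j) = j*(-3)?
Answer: 557/18 ≈ 30.944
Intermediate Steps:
c(j) = -3*j
v(l) = l + 2*l² (v(l) = (l² + l²) + l = 2*l² + l = l + 2*l²)
s(b, n) = -4 + b + n (s(b, n) = (b + n) - 4 = -4 + b + n)
2228/s(2, 74) = 2228/(-4 + 2 + 74) = 2228/72 = 2228*(1/72) = 557/18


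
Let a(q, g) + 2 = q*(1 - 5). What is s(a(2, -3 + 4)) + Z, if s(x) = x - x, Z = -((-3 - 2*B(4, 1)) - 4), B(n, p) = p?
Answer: 9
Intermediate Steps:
a(q, g) = -2 - 4*q (a(q, g) = -2 + q*(1 - 5) = -2 + q*(-4) = -2 - 4*q)
Z = 9 (Z = -((-3 - 2*1) - 4) = -((-3 - 2) - 4) = -(-5 - 4) = -1*(-9) = 9)
s(x) = 0
s(a(2, -3 + 4)) + Z = 0 + 9 = 9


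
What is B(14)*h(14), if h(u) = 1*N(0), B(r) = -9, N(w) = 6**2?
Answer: -324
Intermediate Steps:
N(w) = 36
h(u) = 36 (h(u) = 1*36 = 36)
B(14)*h(14) = -9*36 = -324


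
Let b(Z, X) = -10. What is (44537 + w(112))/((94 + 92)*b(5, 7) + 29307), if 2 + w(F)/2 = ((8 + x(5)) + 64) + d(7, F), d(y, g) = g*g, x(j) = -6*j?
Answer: 23235/9149 ≈ 2.5396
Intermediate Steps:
d(y, g) = g**2
w(F) = 80 + 2*F**2 (w(F) = -4 + 2*(((8 - 6*5) + 64) + F**2) = -4 + 2*(((8 - 30) + 64) + F**2) = -4 + 2*((-22 + 64) + F**2) = -4 + 2*(42 + F**2) = -4 + (84 + 2*F**2) = 80 + 2*F**2)
(44537 + w(112))/((94 + 92)*b(5, 7) + 29307) = (44537 + (80 + 2*112**2))/((94 + 92)*(-10) + 29307) = (44537 + (80 + 2*12544))/(186*(-10) + 29307) = (44537 + (80 + 25088))/(-1860 + 29307) = (44537 + 25168)/27447 = 69705*(1/27447) = 23235/9149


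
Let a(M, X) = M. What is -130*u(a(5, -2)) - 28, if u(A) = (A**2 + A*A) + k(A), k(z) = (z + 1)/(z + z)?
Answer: -6606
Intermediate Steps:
k(z) = (1 + z)/(2*z) (k(z) = (1 + z)/((2*z)) = (1 + z)*(1/(2*z)) = (1 + z)/(2*z))
u(A) = 2*A**2 + (1 + A)/(2*A) (u(A) = (A**2 + A*A) + (1 + A)/(2*A) = (A**2 + A**2) + (1 + A)/(2*A) = 2*A**2 + (1 + A)/(2*A))
-130*u(a(5, -2)) - 28 = -65*(1 + 5 + 4*5**3)/5 - 28 = -65*(1 + 5 + 4*125)/5 - 28 = -65*(1 + 5 + 500)/5 - 28 = -65*506/5 - 28 = -130*253/5 - 28 = -6578 - 28 = -6606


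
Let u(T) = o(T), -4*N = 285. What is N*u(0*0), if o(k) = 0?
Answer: 0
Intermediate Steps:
N = -285/4 (N = -¼*285 = -285/4 ≈ -71.250)
u(T) = 0
N*u(0*0) = -285/4*0 = 0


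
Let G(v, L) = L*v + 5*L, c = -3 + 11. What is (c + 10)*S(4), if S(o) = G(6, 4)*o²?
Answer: 12672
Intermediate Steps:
c = 8
G(v, L) = 5*L + L*v
S(o) = 44*o² (S(o) = (4*(5 + 6))*o² = (4*11)*o² = 44*o²)
(c + 10)*S(4) = (8 + 10)*(44*4²) = 18*(44*16) = 18*704 = 12672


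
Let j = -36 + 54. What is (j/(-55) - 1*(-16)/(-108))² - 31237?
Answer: -68884114889/2205225 ≈ -31237.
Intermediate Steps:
j = 18
(j/(-55) - 1*(-16)/(-108))² - 31237 = (18/(-55) - 1*(-16)/(-108))² - 31237 = (18*(-1/55) + 16*(-1/108))² - 31237 = (-18/55 - 4/27)² - 31237 = (-706/1485)² - 31237 = 498436/2205225 - 31237 = -68884114889/2205225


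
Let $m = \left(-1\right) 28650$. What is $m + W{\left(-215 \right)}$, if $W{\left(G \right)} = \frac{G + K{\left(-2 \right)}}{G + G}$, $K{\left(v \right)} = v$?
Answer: $- \frac{12319283}{430} \approx -28650.0$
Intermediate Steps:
$m = -28650$
$W{\left(G \right)} = \frac{-2 + G}{2 G}$ ($W{\left(G \right)} = \frac{G - 2}{G + G} = \frac{-2 + G}{2 G}$)
$m + W{\left(-215 \right)} = -28650 + \frac{-2 - 215}{2 \left(-215\right)} = -28650 + \frac{1}{2} \left(- \frac{1}{215}\right) \left(-217\right) = -28650 + \frac{217}{430} = - \frac{12319283}{430}$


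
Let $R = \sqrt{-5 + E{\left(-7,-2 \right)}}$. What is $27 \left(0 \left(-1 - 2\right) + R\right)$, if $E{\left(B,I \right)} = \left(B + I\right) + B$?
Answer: $27 i \sqrt{21} \approx 123.73 i$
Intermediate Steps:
$E{\left(B,I \right)} = I + 2 B$
$R = i \sqrt{21}$ ($R = \sqrt{-5 + \left(-2 + 2 \left(-7\right)\right)} = \sqrt{-5 - 16} = \sqrt{-21} = i \sqrt{21} \approx 4.5826 i$)
$27 \left(0 \left(-1 - 2\right) + R\right) = 27 \left(0 \left(-1 - 2\right) + i \sqrt{21}\right) = 27 \left(0 \left(-3\right) + i \sqrt{21}\right) = 27 \left(0 + i \sqrt{21}\right) = 27 i \sqrt{21}$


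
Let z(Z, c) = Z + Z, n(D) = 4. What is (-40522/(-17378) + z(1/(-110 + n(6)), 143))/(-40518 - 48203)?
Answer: -1065144/40857528757 ≈ -2.6070e-5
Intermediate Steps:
z(Z, c) = 2*Z
(-40522/(-17378) + z(1/(-110 + n(6)), 143))/(-40518 - 48203) = (-40522/(-17378) + 2/(-110 + 4))/(-40518 - 48203) = (-40522*(-1/17378) + 2/(-106))/(-88721) = (20261/8689 + 2*(-1/106))*(-1/88721) = (20261/8689 - 1/53)*(-1/88721) = (1065144/460517)*(-1/88721) = -1065144/40857528757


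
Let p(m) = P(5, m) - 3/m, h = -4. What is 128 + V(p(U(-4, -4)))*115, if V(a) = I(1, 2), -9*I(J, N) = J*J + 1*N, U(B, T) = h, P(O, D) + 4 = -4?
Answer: 269/3 ≈ 89.667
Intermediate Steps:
P(O, D) = -8 (P(O, D) = -4 - 4 = -8)
U(B, T) = -4
I(J, N) = -N/9 - J²/9 (I(J, N) = -(J*J + 1*N)/9 = -(J² + N)/9 = -(N + J²)/9 = -N/9 - J²/9)
p(m) = -8 - 3/m
V(a) = -⅓ (V(a) = -⅑*2 - ⅑*1² = -2/9 - ⅑*1 = -2/9 - ⅑ = -⅓)
128 + V(p(U(-4, -4)))*115 = 128 - ⅓*115 = 128 - 115/3 = 269/3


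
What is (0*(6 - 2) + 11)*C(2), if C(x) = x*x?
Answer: 44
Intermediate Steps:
C(x) = x**2
(0*(6 - 2) + 11)*C(2) = (0*(6 - 2) + 11)*2**2 = (0*4 + 11)*4 = (0 + 11)*4 = 11*4 = 44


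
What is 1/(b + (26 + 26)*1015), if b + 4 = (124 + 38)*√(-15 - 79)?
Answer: 733/38719071 - I*√94/17208476 ≈ 1.8931e-5 - 5.6341e-7*I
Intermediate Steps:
b = -4 + 162*I*√94 (b = -4 + (124 + 38)*√(-15 - 79) = -4 + 162*√(-94) = -4 + 162*(I*√94) = -4 + 162*I*√94 ≈ -4.0 + 1570.6*I)
1/(b + (26 + 26)*1015) = 1/((-4 + 162*I*√94) + (26 + 26)*1015) = 1/((-4 + 162*I*√94) + 52*1015) = 1/((-4 + 162*I*√94) + 52780) = 1/(52776 + 162*I*√94)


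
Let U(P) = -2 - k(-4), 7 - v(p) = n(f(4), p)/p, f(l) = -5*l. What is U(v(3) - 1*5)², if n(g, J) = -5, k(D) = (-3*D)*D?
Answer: 2116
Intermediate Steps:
k(D) = -3*D²
v(p) = 7 + 5/p (v(p) = 7 - (-5)/p = 7 + 5/p)
U(P) = 46 (U(P) = -2 - (-3)*(-4)² = -2 - (-3)*16 = -2 - 1*(-48) = -2 + 48 = 46)
U(v(3) - 1*5)² = 46² = 2116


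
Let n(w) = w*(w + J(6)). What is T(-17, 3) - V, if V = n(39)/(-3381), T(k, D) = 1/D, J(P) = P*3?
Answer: 3350/3381 ≈ 0.99083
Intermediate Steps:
J(P) = 3*P
n(w) = w*(18 + w) (n(w) = w*(w + 3*6) = w*(w + 18) = w*(18 + w))
V = -741/1127 (V = (39*(18 + 39))/(-3381) = (39*57)*(-1/3381) = 2223*(-1/3381) = -741/1127 ≈ -0.65750)
T(-17, 3) - V = 1/3 - 1*(-741/1127) = ⅓ + 741/1127 = 3350/3381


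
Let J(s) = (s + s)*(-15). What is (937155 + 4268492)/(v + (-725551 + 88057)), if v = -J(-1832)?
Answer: -5205647/692454 ≈ -7.5177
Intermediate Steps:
J(s) = -30*s (J(s) = (2*s)*(-15) = -30*s)
v = -54960 (v = -(-30)*(-1832) = -1*54960 = -54960)
(937155 + 4268492)/(v + (-725551 + 88057)) = (937155 + 4268492)/(-54960 + (-725551 + 88057)) = 5205647/(-54960 - 637494) = 5205647/(-692454) = 5205647*(-1/692454) = -5205647/692454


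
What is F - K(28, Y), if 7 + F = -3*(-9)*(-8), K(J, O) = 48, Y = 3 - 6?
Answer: -271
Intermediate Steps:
Y = -3
F = -223 (F = -7 - 3*(-9)*(-8) = -7 + 27*(-8) = -7 - 216 = -223)
F - K(28, Y) = -223 - 1*48 = -223 - 48 = -271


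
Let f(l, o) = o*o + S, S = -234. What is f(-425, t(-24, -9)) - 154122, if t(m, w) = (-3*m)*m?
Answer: 2831628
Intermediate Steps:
t(m, w) = -3*m**2
f(l, o) = -234 + o**2 (f(l, o) = o*o - 234 = o**2 - 234 = -234 + o**2)
f(-425, t(-24, -9)) - 154122 = (-234 + (-3*(-24)**2)**2) - 154122 = (-234 + (-3*576)**2) - 154122 = (-234 + (-1728)**2) - 154122 = (-234 + 2985984) - 154122 = 2985750 - 154122 = 2831628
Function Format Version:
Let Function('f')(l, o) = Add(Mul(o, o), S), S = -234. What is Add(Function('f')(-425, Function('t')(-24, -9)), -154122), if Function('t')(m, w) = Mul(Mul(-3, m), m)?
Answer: 2831628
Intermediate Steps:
Function('t')(m, w) = Mul(-3, Pow(m, 2))
Function('f')(l, o) = Add(-234, Pow(o, 2)) (Function('f')(l, o) = Add(Mul(o, o), -234) = Add(Pow(o, 2), -234) = Add(-234, Pow(o, 2)))
Add(Function('f')(-425, Function('t')(-24, -9)), -154122) = Add(Add(-234, Pow(Mul(-3, Pow(-24, 2)), 2)), -154122) = Add(Add(-234, Pow(Mul(-3, 576), 2)), -154122) = Add(Add(-234, Pow(-1728, 2)), -154122) = Add(Add(-234, 2985984), -154122) = Add(2985750, -154122) = 2831628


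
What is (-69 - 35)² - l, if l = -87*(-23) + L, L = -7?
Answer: 8822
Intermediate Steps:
l = 1994 (l = -87*(-23) - 7 = 2001 - 7 = 1994)
(-69 - 35)² - l = (-69 - 35)² - 1*1994 = (-104)² - 1994 = 10816 - 1994 = 8822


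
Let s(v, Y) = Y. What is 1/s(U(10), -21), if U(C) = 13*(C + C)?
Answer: -1/21 ≈ -0.047619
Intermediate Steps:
U(C) = 26*C (U(C) = 13*(2*C) = 26*C)
1/s(U(10), -21) = 1/(-21) = -1/21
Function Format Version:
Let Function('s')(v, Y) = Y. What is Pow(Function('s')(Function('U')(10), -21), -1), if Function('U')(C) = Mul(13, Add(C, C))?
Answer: Rational(-1, 21) ≈ -0.047619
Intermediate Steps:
Function('U')(C) = Mul(26, C) (Function('U')(C) = Mul(13, Mul(2, C)) = Mul(26, C))
Pow(Function('s')(Function('U')(10), -21), -1) = Pow(-21, -1) = Rational(-1, 21)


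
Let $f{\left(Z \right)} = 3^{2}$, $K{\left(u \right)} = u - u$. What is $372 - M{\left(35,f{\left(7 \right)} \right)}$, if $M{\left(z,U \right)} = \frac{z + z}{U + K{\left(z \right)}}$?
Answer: $\frac{3278}{9} \approx 364.22$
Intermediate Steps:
$K{\left(u \right)} = 0$
$f{\left(Z \right)} = 9$
$M{\left(z,U \right)} = \frac{2 z}{U}$ ($M{\left(z,U \right)} = \frac{z + z}{U + 0} = \frac{2 z}{U}$)
$372 - M{\left(35,f{\left(7 \right)} \right)} = 372 - 2 \cdot 35 \cdot \frac{1}{9} = 372 - \frac{70}{9} = \frac{3278}{9}$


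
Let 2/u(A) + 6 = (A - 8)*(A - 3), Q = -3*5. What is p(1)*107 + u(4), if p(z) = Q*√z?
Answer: -8026/5 ≈ -1605.2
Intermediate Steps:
Q = -15
u(A) = 2/(-6 + (-8 + A)*(-3 + A)) (u(A) = 2/(-6 + (A - 8)*(A - 3)) = 2/(-6 + (-8 + A)*(-3 + A)))
p(z) = -15*√z
p(1)*107 + u(4) = -15*√1*107 + 2/(18 + 4² - 11*4) = -15*1*107 + 2/(18 + 16 - 44) = -15*107 + 2/(-10) = -1605 + 2*(-⅒) = -1605 - ⅕ = -8026/5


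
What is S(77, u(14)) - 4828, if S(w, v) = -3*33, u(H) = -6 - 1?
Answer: -4927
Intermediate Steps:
u(H) = -7
S(w, v) = -99
S(77, u(14)) - 4828 = -99 - 4828 = -4927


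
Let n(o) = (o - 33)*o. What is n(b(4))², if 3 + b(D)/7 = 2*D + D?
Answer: 3572100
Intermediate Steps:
b(D) = -21 + 21*D (b(D) = -21 + 7*(2*D + D) = -21 + 7*(3*D) = -21 + 21*D)
n(o) = o*(-33 + o) (n(o) = (-33 + o)*o = o*(-33 + o))
n(b(4))² = ((-21 + 21*4)*(-33 + (-21 + 21*4)))² = ((-21 + 84)*(-33 + (-21 + 84)))² = (63*(-33 + 63))² = (63*30)² = 1890² = 3572100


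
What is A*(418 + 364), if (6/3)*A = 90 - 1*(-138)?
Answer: 89148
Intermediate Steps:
A = 114 (A = (90 - 1*(-138))/2 = (90 + 138)/2 = (1/2)*228 = 114)
A*(418 + 364) = 114*(418 + 364) = 114*782 = 89148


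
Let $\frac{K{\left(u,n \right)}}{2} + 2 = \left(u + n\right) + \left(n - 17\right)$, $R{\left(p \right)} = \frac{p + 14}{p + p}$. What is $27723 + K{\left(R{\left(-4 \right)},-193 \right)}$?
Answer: $\frac{53821}{2} \approx 26911.0$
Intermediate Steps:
$R{\left(p \right)} = \frac{14 + p}{2 p}$
$K{\left(u,n \right)} = -38 + 2 u + 4 n$ ($K{\left(u,n \right)} = -4 + 2 \left(\left(u + n\right) + \left(n - 17\right)\right) = -4 + 2 \left(\left(n + u\right) + \left(n - 17\right)\right) = -4 + 2 \left(\left(n + u\right) + \left(-17 + n\right)\right) = -4 + 2 \left(-17 + u + 2 n\right) = -4 + \left(-34 + 2 u + 4 n\right) = -38 + 2 u + 4 n$)
$27723 + K{\left(R{\left(-4 \right)},-193 \right)} = 27723 + \left(-38 + 2 \frac{14 - 4}{2 \left(-4\right)} + 4 \left(-193\right)\right) = 27723 - \left(810 - 1 \left(- \frac{1}{4}\right) 10\right) = 27723 - \frac{1625}{2} = \frac{53821}{2}$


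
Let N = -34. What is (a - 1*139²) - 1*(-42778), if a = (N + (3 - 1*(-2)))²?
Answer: 24298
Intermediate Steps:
a = 841 (a = (-34 + (3 - 1*(-2)))² = (-34 + (3 + 2))² = (-34 + 5)² = (-29)² = 841)
(a - 1*139²) - 1*(-42778) = (841 - 1*139²) - 1*(-42778) = (841 - 1*19321) + 42778 = (841 - 19321) + 42778 = -18480 + 42778 = 24298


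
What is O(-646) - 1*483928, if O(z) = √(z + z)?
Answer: -483928 + 2*I*√323 ≈ -4.8393e+5 + 35.944*I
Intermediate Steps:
O(z) = √2*√z (O(z) = √(2*z) = √2*√z)
O(-646) - 1*483928 = √2*√(-646) - 1*483928 = √2*(I*√646) - 483928 = 2*I*√323 - 483928 = -483928 + 2*I*√323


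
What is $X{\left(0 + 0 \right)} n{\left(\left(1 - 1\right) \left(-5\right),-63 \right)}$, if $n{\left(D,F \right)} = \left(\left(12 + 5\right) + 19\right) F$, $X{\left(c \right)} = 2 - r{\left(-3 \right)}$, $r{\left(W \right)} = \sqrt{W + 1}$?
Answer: $-4536 + 2268 i \sqrt{2} \approx -4536.0 + 3207.4 i$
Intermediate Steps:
$r{\left(W \right)} = \sqrt{1 + W}$
$X{\left(c \right)} = 2 - i \sqrt{2}$ ($X{\left(c \right)} = 2 - \sqrt{1 - 3} = 2 - \sqrt{-2} = 2 - i \sqrt{2}$)
$n{\left(D,F \right)} = 36 F$ ($n{\left(D,F \right)} = \left(17 + 19\right) F = 36 F$)
$X{\left(0 + 0 \right)} n{\left(\left(1 - 1\right) \left(-5\right),-63 \right)} = \left(2 - i \sqrt{2}\right) 36 \left(-63\right) = \left(2 - i \sqrt{2}\right) \left(-2268\right) = -4536 + 2268 i \sqrt{2}$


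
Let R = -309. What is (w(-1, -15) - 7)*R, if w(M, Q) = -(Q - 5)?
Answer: -4017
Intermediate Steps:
w(M, Q) = 5 - Q (w(M, Q) = -(-5 + Q) = 5 - Q)
(w(-1, -15) - 7)*R = ((5 - 1*(-15)) - 7)*(-309) = ((5 + 15) - 7)*(-309) = (20 - 7)*(-309) = 13*(-309) = -4017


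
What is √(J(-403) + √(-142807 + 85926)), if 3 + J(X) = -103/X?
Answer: √(-445718 + 162409*I*√56881)/403 ≈ 10.857 + 10.983*I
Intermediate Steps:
J(X) = -3 - 103/X
√(J(-403) + √(-142807 + 85926)) = √((-3 - 103/(-403)) + √(-142807 + 85926)) = √((-3 - 103*(-1/403)) + √(-56881)) = √((-3 + 103/403) + I*√56881) = √(-1106/403 + I*√56881)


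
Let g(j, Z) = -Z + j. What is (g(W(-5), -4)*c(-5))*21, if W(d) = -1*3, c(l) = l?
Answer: -105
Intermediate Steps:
W(d) = -3
g(j, Z) = j - Z
(g(W(-5), -4)*c(-5))*21 = ((-3 - 1*(-4))*(-5))*21 = ((-3 + 4)*(-5))*21 = (1*(-5))*21 = -5*21 = -105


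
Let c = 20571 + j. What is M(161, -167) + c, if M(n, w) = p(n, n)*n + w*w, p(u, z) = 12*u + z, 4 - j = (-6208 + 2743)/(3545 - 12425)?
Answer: 228178473/592 ≈ 3.8544e+5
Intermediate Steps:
j = 2137/592 (j = 4 - (-6208 + 2743)/(3545 - 12425) = 4 - (-3465)/(-8880) = 4 - (-3465)*(-1)/8880 = 4 - 1*231/592 = 4 - 231/592 = 2137/592 ≈ 3.6098)
p(u, z) = z + 12*u
M(n, w) = w**2 + 13*n**2 (M(n, w) = (n + 12*n)*n + w*w = (13*n)*n + w**2 = 13*n**2 + w**2 = w**2 + 13*n**2)
c = 12180169/592 (c = 20571 + 2137/592 = 12180169/592 ≈ 20575.)
M(161, -167) + c = ((-167)**2 + 13*161**2) + 12180169/592 = (27889 + 13*25921) + 12180169/592 = (27889 + 336973) + 12180169/592 = 364862 + 12180169/592 = 228178473/592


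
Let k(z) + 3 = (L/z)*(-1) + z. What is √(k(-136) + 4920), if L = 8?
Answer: √1381726/17 ≈ 69.145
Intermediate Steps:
k(z) = -3 + z - 8/z (k(z) = -3 + ((8/z)*(-1) + z) = -3 + (-8/z + z) = -3 + (z - 8/z) = -3 + z - 8/z)
√(k(-136) + 4920) = √((-3 - 136 - 8/(-136)) + 4920) = √((-3 - 136 - 8*(-1/136)) + 4920) = √((-3 - 136 + 1/17) + 4920) = √(-2362/17 + 4920) = √(81278/17) = √1381726/17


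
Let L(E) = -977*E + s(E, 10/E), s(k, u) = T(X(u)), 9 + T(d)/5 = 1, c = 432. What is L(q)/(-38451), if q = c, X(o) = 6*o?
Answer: 422104/38451 ≈ 10.978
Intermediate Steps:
T(d) = -40 (T(d) = -45 + 5*1 = -45 + 5 = -40)
s(k, u) = -40
q = 432
L(E) = -40 - 977*E (L(E) = -977*E - 40 = -40 - 977*E)
L(q)/(-38451) = (-40 - 977*432)/(-38451) = (-40 - 422064)*(-1/38451) = -422104*(-1/38451) = 422104/38451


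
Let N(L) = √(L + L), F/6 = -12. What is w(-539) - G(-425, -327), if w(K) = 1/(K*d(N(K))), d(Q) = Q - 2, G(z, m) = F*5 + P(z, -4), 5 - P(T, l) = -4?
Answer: 102351250/291599 + I*√22/83314 ≈ 351.0 + 5.6298e-5*I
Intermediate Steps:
P(T, l) = 9 (P(T, l) = 5 - 1*(-4) = 5 + 4 = 9)
F = -72 (F = 6*(-12) = -72)
N(L) = √2*√L (N(L) = √(2*L) = √2*√L)
G(z, m) = -351 (G(z, m) = -72*5 + 9 = -360 + 9 = -351)
d(Q) = -2 + Q
w(K) = 1/(K*(-2 + √2*√K))
w(-539) - G(-425, -327) = 1/((-539)*(-2 + √2*√(-539))) - 1*(-351) = -1/(539*(-2 + √2*(7*I*√11))) + 351 = -1/(539*(-2 + 7*I*√22)) + 351 = 351 - 1/(539*(-2 + 7*I*√22))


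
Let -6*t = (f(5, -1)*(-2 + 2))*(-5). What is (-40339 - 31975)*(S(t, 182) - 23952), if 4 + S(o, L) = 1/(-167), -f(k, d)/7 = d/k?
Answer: 289303221042/167 ≈ 1.7324e+9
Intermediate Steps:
f(k, d) = -7*d/k
t = 0 (t = -(-7*(-1)/5)*(-2 + 2)*(-5)/6 = --7*(-1)*⅕*0*(-5)/6 = -(7/5)*0*(-5)/6 = -0*(-5) = -⅙*0 = 0)
S(o, L) = -669/167 (S(o, L) = -4 + 1/(-167) = -4 - 1/167 = -669/167)
(-40339 - 31975)*(S(t, 182) - 23952) = (-40339 - 31975)*(-669/167 - 23952) = -72314*(-4000653/167) = 289303221042/167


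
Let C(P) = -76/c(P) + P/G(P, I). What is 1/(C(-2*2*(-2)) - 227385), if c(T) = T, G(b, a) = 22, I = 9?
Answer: -22/5002671 ≈ -4.3976e-6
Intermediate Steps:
C(P) = -76/P + P/22
1/(C(-2*2*(-2)) - 227385) = 1/((-76/(-2*2*(-2)) + (-2*2*(-2))/22) - 227385) = 1/((-76/((-4*(-2))) + (-4*(-2))/22) - 227385) = 1/((-76/8 + (1/22)*8) - 227385) = 1/((-76*⅛ + 4/11) - 227385) = 1/((-19/2 + 4/11) - 227385) = 1/(-201/22 - 227385) = 1/(-5002671/22) = -22/5002671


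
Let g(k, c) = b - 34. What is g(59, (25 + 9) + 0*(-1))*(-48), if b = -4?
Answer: 1824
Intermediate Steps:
g(k, c) = -38 (g(k, c) = -4 - 34 = -38)
g(59, (25 + 9) + 0*(-1))*(-48) = -38*(-48) = 1824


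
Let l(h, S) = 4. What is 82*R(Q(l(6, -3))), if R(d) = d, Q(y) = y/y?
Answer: 82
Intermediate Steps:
Q(y) = 1
82*R(Q(l(6, -3))) = 82*1 = 82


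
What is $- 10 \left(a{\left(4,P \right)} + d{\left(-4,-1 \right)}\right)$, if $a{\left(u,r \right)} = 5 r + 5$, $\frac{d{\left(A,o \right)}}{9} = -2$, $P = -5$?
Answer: $380$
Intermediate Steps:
$d{\left(A,o \right)} = -18$ ($d{\left(A,o \right)} = 9 \left(-2\right) = -18$)
$a{\left(u,r \right)} = 5 + 5 r$
$- 10 \left(a{\left(4,P \right)} + d{\left(-4,-1 \right)}\right) = - 10 \left(\left(5 + 5 \left(-5\right)\right) - 18\right) = - 10 \left(\left(5 - 25\right) - 18\right) = - 10 \left(-20 - 18\right) = \left(-10\right) \left(-38\right) = 380$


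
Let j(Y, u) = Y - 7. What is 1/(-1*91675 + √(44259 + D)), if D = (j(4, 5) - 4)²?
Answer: -4825/442329543 - 2*√11077/8404261317 ≈ -1.0933e-5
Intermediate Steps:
j(Y, u) = -7 + Y
D = 49 (D = ((-7 + 4) - 4)² = (-3 - 4)² = (-7)² = 49)
1/(-1*91675 + √(44259 + D)) = 1/(-1*91675 + √(44259 + 49)) = 1/(-91675 + √44308) = 1/(-91675 + 2*√11077)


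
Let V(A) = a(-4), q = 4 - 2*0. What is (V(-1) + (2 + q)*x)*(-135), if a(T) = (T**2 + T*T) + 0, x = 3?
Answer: -6750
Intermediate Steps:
q = 4 (q = 4 + 0 = 4)
a(T) = 2*T**2 (a(T) = (T**2 + T**2) + 0 = 2*T**2 + 0 = 2*T**2)
V(A) = 32 (V(A) = 2*(-4)**2 = 2*16 = 32)
(V(-1) + (2 + q)*x)*(-135) = (32 + (2 + 4)*3)*(-135) = (32 + 6*3)*(-135) = (32 + 18)*(-135) = 50*(-135) = -6750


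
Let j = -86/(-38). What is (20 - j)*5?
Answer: 1685/19 ≈ 88.684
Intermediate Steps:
j = 43/19 (j = -86*(-1/38) = 43/19 ≈ 2.2632)
(20 - j)*5 = (20 - 1*43/19)*5 = (20 - 43/19)*5 = (337/19)*5 = 1685/19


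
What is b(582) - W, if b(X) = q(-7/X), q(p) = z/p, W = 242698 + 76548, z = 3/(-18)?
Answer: -2234625/7 ≈ -3.1923e+5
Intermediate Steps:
z = -1/6 (z = 3*(-1/18) = -1/6 ≈ -0.16667)
W = 319246
q(p) = -1/(6*p)
b(X) = X/42 (b(X) = -(-X/7)/6 = -(-1)*X/42 = X/42)
b(582) - W = (1/42)*582 - 1*319246 = 97/7 - 319246 = -2234625/7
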